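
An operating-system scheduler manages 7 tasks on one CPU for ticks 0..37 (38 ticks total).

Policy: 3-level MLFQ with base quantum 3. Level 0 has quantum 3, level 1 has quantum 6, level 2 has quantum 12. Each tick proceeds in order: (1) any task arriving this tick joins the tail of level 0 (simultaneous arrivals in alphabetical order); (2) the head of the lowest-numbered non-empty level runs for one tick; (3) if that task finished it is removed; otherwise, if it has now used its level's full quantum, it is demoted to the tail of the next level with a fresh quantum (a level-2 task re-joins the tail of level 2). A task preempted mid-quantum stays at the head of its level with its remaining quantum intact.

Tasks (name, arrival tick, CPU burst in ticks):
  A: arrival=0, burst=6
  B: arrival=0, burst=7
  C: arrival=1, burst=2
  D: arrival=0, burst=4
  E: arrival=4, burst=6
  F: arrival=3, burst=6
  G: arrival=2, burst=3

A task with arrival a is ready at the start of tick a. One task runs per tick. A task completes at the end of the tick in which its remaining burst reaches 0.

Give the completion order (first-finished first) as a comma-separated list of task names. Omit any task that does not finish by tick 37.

t=0: L0/L1/L2 = ABD/-/- → run A
t=1: L0/L1/L2 = ABDC/-/- → run A
t=2: L0/L1/L2 = ABDCG/-/- → run A
t=3: L0/L1/L2 = BDCGF/A/- → run B
t=4: L0/L1/L2 = BDCGFE/A/- → run B
t=5: L0/L1/L2 = BDCGFE/A/- → run B
t=6: L0/L1/L2 = DCGFE/AB/- → run D
t=7: L0/L1/L2 = DCGFE/AB/- → run D
t=8: L0/L1/L2 = DCGFE/AB/- → run D
t=9: L0/L1/L2 = CGFE/ABD/- → run C
t=10: L0/L1/L2 = CGFE/ABD/- → run C
t=11: L0/L1/L2 = GFE/ABD/- → run G
t=12: L0/L1/L2 = GFE/ABD/- → run G
t=13: L0/L1/L2 = GFE/ABD/- → run G
t=14: L0/L1/L2 = FE/ABD/- → run F
t=15: L0/L1/L2 = FE/ABD/- → run F
t=16: L0/L1/L2 = FE/ABD/- → run F
t=17: L0/L1/L2 = E/ABDF/- → run E
t=18: L0/L1/L2 = E/ABDF/- → run E
t=19: L0/L1/L2 = E/ABDF/- → run E
t=20: L0/L1/L2 = -/ABDFE/- → run A
t=21: L0/L1/L2 = -/ABDFE/- → run A
t=22: L0/L1/L2 = -/ABDFE/- → run A
t=23: L0/L1/L2 = -/BDFE/- → run B
t=24: L0/L1/L2 = -/BDFE/- → run B
t=25: L0/L1/L2 = -/BDFE/- → run B
t=26: L0/L1/L2 = -/BDFE/- → run B
t=27: L0/L1/L2 = -/DFE/- → run D
t=28: L0/L1/L2 = -/FE/- → run F
t=29: L0/L1/L2 = -/FE/- → run F
t=30: L0/L1/L2 = -/FE/- → run F
t=31: L0/L1/L2 = -/E/- → run E
t=32: L0/L1/L2 = -/E/- → run E
t=33: L0/L1/L2 = -/E/- → run E
t=34: (idle)
t=35: (idle)
t=36: (idle)
t=37: (idle)

completion order = C, G, A, B, D, F, E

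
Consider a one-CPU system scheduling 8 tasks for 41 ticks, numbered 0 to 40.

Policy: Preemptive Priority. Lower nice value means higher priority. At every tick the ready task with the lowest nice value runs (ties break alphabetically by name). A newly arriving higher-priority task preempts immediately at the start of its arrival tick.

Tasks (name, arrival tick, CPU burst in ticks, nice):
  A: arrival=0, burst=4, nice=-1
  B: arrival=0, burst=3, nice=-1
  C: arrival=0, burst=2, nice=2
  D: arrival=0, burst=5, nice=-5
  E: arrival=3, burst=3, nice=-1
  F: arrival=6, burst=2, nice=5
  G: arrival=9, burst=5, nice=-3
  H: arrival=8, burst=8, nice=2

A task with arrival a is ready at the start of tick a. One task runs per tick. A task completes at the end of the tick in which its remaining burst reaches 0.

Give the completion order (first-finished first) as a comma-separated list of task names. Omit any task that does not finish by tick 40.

completion order = D, A, G, B, E, C, H, F

t=0: ready={A,B,C,D} → run D
t=1: ready={A,B,C,D} → run D
t=2: ready={A,B,C,D} → run D
t=3: ready={A,B,C,D,E} → run D
t=4: ready={A,B,C,D,E} → run D
t=5: ready={A,B,C,E} → run A
t=6: ready={A,B,C,E,F} → run A
t=7: ready={A,B,C,E,F} → run A
t=8: ready={A,B,C,E,F,H} → run A
t=9: ready={B,C,E,F,G,H} → run G
t=10: ready={B,C,E,F,G,H} → run G
t=11: ready={B,C,E,F,G,H} → run G
t=12: ready={B,C,E,F,G,H} → run G
t=13: ready={B,C,E,F,G,H} → run G
t=14: ready={B,C,E,F,H} → run B
t=15: ready={B,C,E,F,H} → run B
t=16: ready={B,C,E,F,H} → run B
t=17: ready={C,E,F,H} → run E
t=18: ready={C,E,F,H} → run E
t=19: ready={C,E,F,H} → run E
t=20: ready={C,F,H} → run C
t=21: ready={C,F,H} → run C
t=22: ready={F,H} → run H
t=23: ready={F,H} → run H
t=24: ready={F,H} → run H
t=25: ready={F,H} → run H
t=26: ready={F,H} → run H
t=27: ready={F,H} → run H
t=28: ready={F,H} → run H
t=29: ready={F,H} → run H
t=30: ready={F} → run F
t=31: ready={F} → run F
t=32: (idle)
t=33: (idle)
t=34: (idle)
t=35: (idle)
t=36: (idle)
t=37: (idle)
t=38: (idle)
t=39: (idle)
t=40: (idle)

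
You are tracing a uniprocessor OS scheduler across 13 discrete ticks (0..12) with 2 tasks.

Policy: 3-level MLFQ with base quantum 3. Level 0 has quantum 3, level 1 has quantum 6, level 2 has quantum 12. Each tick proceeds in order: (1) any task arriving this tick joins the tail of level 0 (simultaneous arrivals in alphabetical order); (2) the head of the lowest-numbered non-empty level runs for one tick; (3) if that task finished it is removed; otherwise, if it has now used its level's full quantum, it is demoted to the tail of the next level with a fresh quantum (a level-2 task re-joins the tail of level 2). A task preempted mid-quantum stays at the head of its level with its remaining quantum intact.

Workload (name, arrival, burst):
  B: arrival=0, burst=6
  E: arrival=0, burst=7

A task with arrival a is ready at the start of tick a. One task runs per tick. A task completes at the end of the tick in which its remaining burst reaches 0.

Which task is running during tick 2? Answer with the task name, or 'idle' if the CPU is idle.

running at tick 2 = B

t=0: L0/L1/L2 = BE/-/- → run B
t=1: L0/L1/L2 = BE/-/- → run B
t=2: L0/L1/L2 = BE/-/- → run B
t=3: L0/L1/L2 = E/B/- → run E
t=4: L0/L1/L2 = E/B/- → run E
t=5: L0/L1/L2 = E/B/- → run E
t=6: L0/L1/L2 = -/BE/- → run B
t=7: L0/L1/L2 = -/BE/- → run B
t=8: L0/L1/L2 = -/BE/- → run B
t=9: L0/L1/L2 = -/E/- → run E
t=10: L0/L1/L2 = -/E/- → run E
t=11: L0/L1/L2 = -/E/- → run E
t=12: L0/L1/L2 = -/E/- → run E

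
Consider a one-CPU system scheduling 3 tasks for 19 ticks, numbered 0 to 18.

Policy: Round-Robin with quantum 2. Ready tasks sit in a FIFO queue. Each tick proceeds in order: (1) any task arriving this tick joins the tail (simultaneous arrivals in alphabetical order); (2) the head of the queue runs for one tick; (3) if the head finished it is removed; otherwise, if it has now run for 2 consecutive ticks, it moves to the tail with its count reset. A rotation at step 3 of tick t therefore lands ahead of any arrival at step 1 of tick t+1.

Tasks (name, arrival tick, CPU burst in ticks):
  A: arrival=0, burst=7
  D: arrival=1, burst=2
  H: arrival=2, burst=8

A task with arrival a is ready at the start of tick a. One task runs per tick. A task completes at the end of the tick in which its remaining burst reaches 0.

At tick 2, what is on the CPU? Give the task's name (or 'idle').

t=0: queue=[A] q_used=0 → run A
t=1: queue=[A,D] q_used=1 → run A
t=2: queue=[D,A,H] q_used=0 → run D
t=3: queue=[D,A,H] q_used=1 → run D
t=4: queue=[A,H] q_used=0 → run A
t=5: queue=[A,H] q_used=1 → run A
t=6: queue=[H,A] q_used=0 → run H
t=7: queue=[H,A] q_used=1 → run H
t=8: queue=[A,H] q_used=0 → run A
t=9: queue=[A,H] q_used=1 → run A
t=10: queue=[H,A] q_used=0 → run H
t=11: queue=[H,A] q_used=1 → run H
t=12: queue=[A,H] q_used=0 → run A
t=13: queue=[H] q_used=0 → run H
t=14: queue=[H] q_used=1 → run H
t=15: queue=[H] q_used=0 → run H
t=16: queue=[H] q_used=1 → run H
t=17: (idle)
t=18: (idle)

running at tick 2 = D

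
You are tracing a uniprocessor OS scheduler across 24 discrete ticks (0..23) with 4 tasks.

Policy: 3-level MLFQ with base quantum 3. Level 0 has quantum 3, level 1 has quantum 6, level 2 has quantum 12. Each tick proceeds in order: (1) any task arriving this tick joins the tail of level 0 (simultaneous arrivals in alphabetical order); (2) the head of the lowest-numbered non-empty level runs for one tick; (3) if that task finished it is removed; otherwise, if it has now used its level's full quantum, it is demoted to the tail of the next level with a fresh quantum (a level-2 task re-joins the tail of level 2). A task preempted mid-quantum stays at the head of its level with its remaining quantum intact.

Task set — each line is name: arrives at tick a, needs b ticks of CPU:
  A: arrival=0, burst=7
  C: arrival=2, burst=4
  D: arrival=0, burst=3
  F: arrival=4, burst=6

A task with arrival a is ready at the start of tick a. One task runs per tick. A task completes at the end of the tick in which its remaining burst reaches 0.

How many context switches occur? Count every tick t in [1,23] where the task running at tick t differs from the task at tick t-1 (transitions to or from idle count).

t=0: L0/L1/L2 = AD/-/- → run A
t=1: L0/L1/L2 = AD/-/- → run A
t=2: L0/L1/L2 = ADC/-/- → run A
t=3: L0/L1/L2 = DC/A/- → run D
t=4: L0/L1/L2 = DCF/A/- → run D
t=5: L0/L1/L2 = DCF/A/- → run D
t=6: L0/L1/L2 = CF/A/- → run C
t=7: L0/L1/L2 = CF/A/- → run C
t=8: L0/L1/L2 = CF/A/- → run C
t=9: L0/L1/L2 = F/AC/- → run F
t=10: L0/L1/L2 = F/AC/- → run F
t=11: L0/L1/L2 = F/AC/- → run F
t=12: L0/L1/L2 = -/ACF/- → run A
t=13: L0/L1/L2 = -/ACF/- → run A
t=14: L0/L1/L2 = -/ACF/- → run A
t=15: L0/L1/L2 = -/ACF/- → run A
t=16: L0/L1/L2 = -/CF/- → run C
t=17: L0/L1/L2 = -/F/- → run F
t=18: L0/L1/L2 = -/F/- → run F
t=19: L0/L1/L2 = -/F/- → run F
t=20: (idle)
t=21: (idle)
t=22: (idle)
t=23: (idle)

context switches = 7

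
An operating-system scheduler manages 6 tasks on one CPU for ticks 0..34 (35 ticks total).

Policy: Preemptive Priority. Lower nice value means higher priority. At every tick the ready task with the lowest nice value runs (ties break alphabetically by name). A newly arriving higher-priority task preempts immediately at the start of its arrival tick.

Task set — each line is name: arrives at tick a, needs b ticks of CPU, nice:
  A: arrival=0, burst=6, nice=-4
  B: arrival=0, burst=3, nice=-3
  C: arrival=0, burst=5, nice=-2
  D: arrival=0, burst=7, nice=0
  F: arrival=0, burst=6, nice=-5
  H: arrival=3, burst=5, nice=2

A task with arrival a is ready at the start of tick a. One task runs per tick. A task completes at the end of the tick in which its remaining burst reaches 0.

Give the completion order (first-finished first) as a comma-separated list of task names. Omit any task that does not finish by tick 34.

t=0: ready={A,B,C,D,F} → run F
t=1: ready={A,B,C,D,F} → run F
t=2: ready={A,B,C,D,F} → run F
t=3: ready={A,B,C,D,F,H} → run F
t=4: ready={A,B,C,D,F,H} → run F
t=5: ready={A,B,C,D,F,H} → run F
t=6: ready={A,B,C,D,H} → run A
t=7: ready={A,B,C,D,H} → run A
t=8: ready={A,B,C,D,H} → run A
t=9: ready={A,B,C,D,H} → run A
t=10: ready={A,B,C,D,H} → run A
t=11: ready={A,B,C,D,H} → run A
t=12: ready={B,C,D,H} → run B
t=13: ready={B,C,D,H} → run B
t=14: ready={B,C,D,H} → run B
t=15: ready={C,D,H} → run C
t=16: ready={C,D,H} → run C
t=17: ready={C,D,H} → run C
t=18: ready={C,D,H} → run C
t=19: ready={C,D,H} → run C
t=20: ready={D,H} → run D
t=21: ready={D,H} → run D
t=22: ready={D,H} → run D
t=23: ready={D,H} → run D
t=24: ready={D,H} → run D
t=25: ready={D,H} → run D
t=26: ready={D,H} → run D
t=27: ready={H} → run H
t=28: ready={H} → run H
t=29: ready={H} → run H
t=30: ready={H} → run H
t=31: ready={H} → run H
t=32: (idle)
t=33: (idle)
t=34: (idle)

completion order = F, A, B, C, D, H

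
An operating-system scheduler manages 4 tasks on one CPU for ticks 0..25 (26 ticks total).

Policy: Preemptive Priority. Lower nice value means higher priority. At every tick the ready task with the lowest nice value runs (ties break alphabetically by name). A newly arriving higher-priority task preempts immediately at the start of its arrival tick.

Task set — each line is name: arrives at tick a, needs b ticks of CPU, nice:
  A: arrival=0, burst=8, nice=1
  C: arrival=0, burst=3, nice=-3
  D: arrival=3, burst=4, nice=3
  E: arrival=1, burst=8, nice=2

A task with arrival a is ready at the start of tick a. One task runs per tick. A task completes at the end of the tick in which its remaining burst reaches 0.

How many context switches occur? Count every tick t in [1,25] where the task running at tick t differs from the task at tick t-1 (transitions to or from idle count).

t=0: ready={A,C} → run C
t=1: ready={A,C,E} → run C
t=2: ready={A,C,E} → run C
t=3: ready={A,D,E} → run A
t=4: ready={A,D,E} → run A
t=5: ready={A,D,E} → run A
t=6: ready={A,D,E} → run A
t=7: ready={A,D,E} → run A
t=8: ready={A,D,E} → run A
t=9: ready={A,D,E} → run A
t=10: ready={A,D,E} → run A
t=11: ready={D,E} → run E
t=12: ready={D,E} → run E
t=13: ready={D,E} → run E
t=14: ready={D,E} → run E
t=15: ready={D,E} → run E
t=16: ready={D,E} → run E
t=17: ready={D,E} → run E
t=18: ready={D,E} → run E
t=19: ready={D} → run D
t=20: ready={D} → run D
t=21: ready={D} → run D
t=22: ready={D} → run D
t=23: (idle)
t=24: (idle)
t=25: (idle)

context switches = 4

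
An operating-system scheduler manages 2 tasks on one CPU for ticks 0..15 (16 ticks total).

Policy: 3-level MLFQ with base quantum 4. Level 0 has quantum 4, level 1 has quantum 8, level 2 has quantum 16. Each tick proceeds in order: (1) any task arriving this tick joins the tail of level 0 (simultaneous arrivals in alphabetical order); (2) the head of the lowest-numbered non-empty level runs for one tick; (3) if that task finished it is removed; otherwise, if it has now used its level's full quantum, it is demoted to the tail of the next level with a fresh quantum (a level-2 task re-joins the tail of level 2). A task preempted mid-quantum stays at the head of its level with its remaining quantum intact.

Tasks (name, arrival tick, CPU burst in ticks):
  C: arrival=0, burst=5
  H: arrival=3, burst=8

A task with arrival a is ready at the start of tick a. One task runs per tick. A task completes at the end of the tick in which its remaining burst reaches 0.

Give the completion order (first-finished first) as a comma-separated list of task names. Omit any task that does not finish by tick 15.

t=0: L0/L1/L2 = C/-/- → run C
t=1: L0/L1/L2 = C/-/- → run C
t=2: L0/L1/L2 = C/-/- → run C
t=3: L0/L1/L2 = CH/-/- → run C
t=4: L0/L1/L2 = H/C/- → run H
t=5: L0/L1/L2 = H/C/- → run H
t=6: L0/L1/L2 = H/C/- → run H
t=7: L0/L1/L2 = H/C/- → run H
t=8: L0/L1/L2 = -/CH/- → run C
t=9: L0/L1/L2 = -/H/- → run H
t=10: L0/L1/L2 = -/H/- → run H
t=11: L0/L1/L2 = -/H/- → run H
t=12: L0/L1/L2 = -/H/- → run H
t=13: (idle)
t=14: (idle)
t=15: (idle)

completion order = C, H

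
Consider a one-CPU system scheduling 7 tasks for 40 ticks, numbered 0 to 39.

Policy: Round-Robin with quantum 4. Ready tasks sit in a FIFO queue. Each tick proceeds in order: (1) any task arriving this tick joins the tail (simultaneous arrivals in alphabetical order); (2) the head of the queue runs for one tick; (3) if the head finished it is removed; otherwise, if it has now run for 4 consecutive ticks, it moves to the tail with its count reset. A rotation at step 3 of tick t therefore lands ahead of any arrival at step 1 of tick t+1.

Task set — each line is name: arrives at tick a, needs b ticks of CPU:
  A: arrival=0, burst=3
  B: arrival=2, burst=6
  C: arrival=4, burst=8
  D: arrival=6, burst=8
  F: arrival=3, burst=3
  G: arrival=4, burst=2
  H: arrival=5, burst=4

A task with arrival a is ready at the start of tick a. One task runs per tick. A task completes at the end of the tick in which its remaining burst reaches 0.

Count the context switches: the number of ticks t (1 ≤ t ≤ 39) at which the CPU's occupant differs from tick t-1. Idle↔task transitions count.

context switches = 10

t=0: queue=[A] q_used=0 → run A
t=1: queue=[A] q_used=1 → run A
t=2: queue=[A,B] q_used=2 → run A
t=3: queue=[B,F] q_used=0 → run B
t=4: queue=[B,F,C,G] q_used=1 → run B
t=5: queue=[B,F,C,G,H] q_used=2 → run B
t=6: queue=[B,F,C,G,H,D] q_used=3 → run B
t=7: queue=[F,C,G,H,D,B] q_used=0 → run F
t=8: queue=[F,C,G,H,D,B] q_used=1 → run F
t=9: queue=[F,C,G,H,D,B] q_used=2 → run F
t=10: queue=[C,G,H,D,B] q_used=0 → run C
t=11: queue=[C,G,H,D,B] q_used=1 → run C
t=12: queue=[C,G,H,D,B] q_used=2 → run C
t=13: queue=[C,G,H,D,B] q_used=3 → run C
t=14: queue=[G,H,D,B,C] q_used=0 → run G
t=15: queue=[G,H,D,B,C] q_used=1 → run G
t=16: queue=[H,D,B,C] q_used=0 → run H
t=17: queue=[H,D,B,C] q_used=1 → run H
t=18: queue=[H,D,B,C] q_used=2 → run H
t=19: queue=[H,D,B,C] q_used=3 → run H
t=20: queue=[D,B,C] q_used=0 → run D
t=21: queue=[D,B,C] q_used=1 → run D
t=22: queue=[D,B,C] q_used=2 → run D
t=23: queue=[D,B,C] q_used=3 → run D
t=24: queue=[B,C,D] q_used=0 → run B
t=25: queue=[B,C,D] q_used=1 → run B
t=26: queue=[C,D] q_used=0 → run C
t=27: queue=[C,D] q_used=1 → run C
t=28: queue=[C,D] q_used=2 → run C
t=29: queue=[C,D] q_used=3 → run C
t=30: queue=[D] q_used=0 → run D
t=31: queue=[D] q_used=1 → run D
t=32: queue=[D] q_used=2 → run D
t=33: queue=[D] q_used=3 → run D
t=34: (idle)
t=35: (idle)
t=36: (idle)
t=37: (idle)
t=38: (idle)
t=39: (idle)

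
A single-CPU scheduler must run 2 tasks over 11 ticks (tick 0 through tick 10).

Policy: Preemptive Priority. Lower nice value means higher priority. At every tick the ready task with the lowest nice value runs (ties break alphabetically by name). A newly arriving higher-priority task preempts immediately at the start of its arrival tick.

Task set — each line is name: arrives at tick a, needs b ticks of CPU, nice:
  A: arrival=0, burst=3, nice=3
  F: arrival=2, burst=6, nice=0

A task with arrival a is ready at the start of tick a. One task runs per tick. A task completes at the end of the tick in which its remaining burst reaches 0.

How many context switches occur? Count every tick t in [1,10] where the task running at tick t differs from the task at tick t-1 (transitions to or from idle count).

t=0: ready={A} → run A
t=1: ready={A} → run A
t=2: ready={A,F} → run F
t=3: ready={A,F} → run F
t=4: ready={A,F} → run F
t=5: ready={A,F} → run F
t=6: ready={A,F} → run F
t=7: ready={A,F} → run F
t=8: ready={A} → run A
t=9: (idle)
t=10: (idle)

context switches = 3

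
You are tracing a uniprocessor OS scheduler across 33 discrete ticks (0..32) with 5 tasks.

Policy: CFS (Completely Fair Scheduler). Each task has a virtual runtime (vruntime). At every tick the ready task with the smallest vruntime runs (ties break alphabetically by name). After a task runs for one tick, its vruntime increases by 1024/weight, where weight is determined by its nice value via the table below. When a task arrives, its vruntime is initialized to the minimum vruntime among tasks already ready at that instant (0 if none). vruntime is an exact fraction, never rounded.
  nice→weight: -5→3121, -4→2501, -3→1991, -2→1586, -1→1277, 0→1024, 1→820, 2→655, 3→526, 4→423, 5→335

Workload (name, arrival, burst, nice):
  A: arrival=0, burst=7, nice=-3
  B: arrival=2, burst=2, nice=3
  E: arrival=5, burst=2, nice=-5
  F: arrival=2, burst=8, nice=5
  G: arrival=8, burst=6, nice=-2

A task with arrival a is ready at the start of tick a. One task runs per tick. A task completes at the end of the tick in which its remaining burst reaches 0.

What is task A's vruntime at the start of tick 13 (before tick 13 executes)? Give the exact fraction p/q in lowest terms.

vruntime(A, start of tick 13) = 6144/1991

t=0: vr[A=0] → run A
t=1: vr[A=1024/1991] → run A
t=2: vr[A=2048/1991 B=2048/1991 F=2048/1991] → run A
t=3: vr[A=3072/1991 B=2048/1991 F=2048/1991] → run B
t=4: vr[A=3072/1991 B=1558016/523633 F=2048/1991] → run F
t=5: vr[A=3072/1991 B=1558016/523633 E=3072/1991 F=2724864/666985] → run A
t=6: vr[A=4096/1991 B=1558016/523633 E=3072/1991 F=2724864/666985] → run E
t=7: vr[A=4096/1991 B=1558016/523633 E=11626496/6213911 F=2724864/666985] → run E
t=8: vr[A=4096/1991 B=1558016/523633 F=2724864/666985 G=4096/1991] → run A
t=9: vr[A=5120/1991 B=1558016/523633 F=2724864/666985 G=4096/1991] → run G
t=10: vr[A=5120/1991 B=1558016/523633 F=2724864/666985 G=4267520/1578863] → run A
t=11: vr[A=6144/1991 B=1558016/523633 F=2724864/666985 G=4267520/1578863] → run G
t=12: vr[A=6144/1991 B=1558016/523633 F=2724864/666985 G=5286912/1578863] → run B
t=13: vr[A=6144/1991 F=2724864/666985 G=5286912/1578863] → run A
t=14: vr[F=2724864/666985 G=5286912/1578863] → run G
t=15: vr[F=2724864/666985 G=6306304/1578863] → run G
t=16: vr[F=2724864/666985 G=7325696/1578863] → run F
t=17: vr[F=4763648/666985 G=7325696/1578863] → run G
t=18: vr[F=4763648/666985 G=8345088/1578863] → run G
t=19: vr[F=4763648/666985] → run F
t=20: vr[F=6802432/666985] → run F
t=21: vr[F=8841216/666985] → run F
t=22: vr[F=2176000/133397] → run F
t=23: vr[F=12918784/666985] → run F
t=24: vr[F=14957568/666985] → run F
t=25: (idle)
t=26: (idle)
t=27: (idle)
t=28: (idle)
t=29: (idle)
t=30: (idle)
t=31: (idle)
t=32: (idle)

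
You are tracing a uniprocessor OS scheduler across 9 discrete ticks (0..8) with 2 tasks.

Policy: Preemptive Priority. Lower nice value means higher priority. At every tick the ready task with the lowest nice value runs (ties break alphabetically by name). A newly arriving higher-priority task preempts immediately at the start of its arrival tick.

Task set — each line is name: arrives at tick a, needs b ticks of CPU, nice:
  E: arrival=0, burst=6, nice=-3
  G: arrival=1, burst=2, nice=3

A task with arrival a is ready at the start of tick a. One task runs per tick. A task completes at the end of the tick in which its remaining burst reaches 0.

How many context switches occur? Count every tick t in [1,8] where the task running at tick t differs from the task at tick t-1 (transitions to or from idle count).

t=0: ready={E} → run E
t=1: ready={E,G} → run E
t=2: ready={E,G} → run E
t=3: ready={E,G} → run E
t=4: ready={E,G} → run E
t=5: ready={E,G} → run E
t=6: ready={G} → run G
t=7: ready={G} → run G
t=8: (idle)

context switches = 2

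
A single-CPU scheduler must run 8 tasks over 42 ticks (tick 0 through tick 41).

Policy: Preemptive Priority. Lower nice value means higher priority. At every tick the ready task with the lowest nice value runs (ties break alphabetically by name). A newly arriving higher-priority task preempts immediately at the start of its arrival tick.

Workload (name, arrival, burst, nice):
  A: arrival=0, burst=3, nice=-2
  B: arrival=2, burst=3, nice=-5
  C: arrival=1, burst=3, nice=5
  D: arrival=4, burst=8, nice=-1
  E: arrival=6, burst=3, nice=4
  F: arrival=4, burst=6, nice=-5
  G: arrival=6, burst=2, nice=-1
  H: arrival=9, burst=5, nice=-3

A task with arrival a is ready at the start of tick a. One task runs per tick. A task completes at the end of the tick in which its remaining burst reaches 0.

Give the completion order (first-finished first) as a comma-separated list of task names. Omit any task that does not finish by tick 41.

completion order = B, F, H, A, D, G, E, C

t=0: ready={A} → run A
t=1: ready={A,C} → run A
t=2: ready={A,B,C} → run B
t=3: ready={A,B,C} → run B
t=4: ready={A,B,C,D,F} → run B
t=5: ready={A,C,D,F} → run F
t=6: ready={A,C,D,E,F,G} → run F
t=7: ready={A,C,D,E,F,G} → run F
t=8: ready={A,C,D,E,F,G} → run F
t=9: ready={A,C,D,E,F,G,H} → run F
t=10: ready={A,C,D,E,F,G,H} → run F
t=11: ready={A,C,D,E,G,H} → run H
t=12: ready={A,C,D,E,G,H} → run H
t=13: ready={A,C,D,E,G,H} → run H
t=14: ready={A,C,D,E,G,H} → run H
t=15: ready={A,C,D,E,G,H} → run H
t=16: ready={A,C,D,E,G} → run A
t=17: ready={C,D,E,G} → run D
t=18: ready={C,D,E,G} → run D
t=19: ready={C,D,E,G} → run D
t=20: ready={C,D,E,G} → run D
t=21: ready={C,D,E,G} → run D
t=22: ready={C,D,E,G} → run D
t=23: ready={C,D,E,G} → run D
t=24: ready={C,D,E,G} → run D
t=25: ready={C,E,G} → run G
t=26: ready={C,E,G} → run G
t=27: ready={C,E} → run E
t=28: ready={C,E} → run E
t=29: ready={C,E} → run E
t=30: ready={C} → run C
t=31: ready={C} → run C
t=32: ready={C} → run C
t=33: (idle)
t=34: (idle)
t=35: (idle)
t=36: (idle)
t=37: (idle)
t=38: (idle)
t=39: (idle)
t=40: (idle)
t=41: (idle)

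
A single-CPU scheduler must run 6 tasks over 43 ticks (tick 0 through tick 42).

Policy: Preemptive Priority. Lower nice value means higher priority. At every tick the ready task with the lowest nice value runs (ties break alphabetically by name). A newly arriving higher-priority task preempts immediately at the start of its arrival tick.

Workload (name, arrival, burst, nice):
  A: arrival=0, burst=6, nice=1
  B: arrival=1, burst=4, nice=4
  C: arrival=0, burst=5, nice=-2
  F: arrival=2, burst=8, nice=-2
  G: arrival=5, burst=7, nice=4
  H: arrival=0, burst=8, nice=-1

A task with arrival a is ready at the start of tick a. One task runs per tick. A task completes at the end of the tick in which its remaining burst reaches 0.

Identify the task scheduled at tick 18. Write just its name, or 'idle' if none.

running at tick 18 = H

t=0: ready={A,C,H} → run C
t=1: ready={A,B,C,H} → run C
t=2: ready={A,B,C,F,H} → run C
t=3: ready={A,B,C,F,H} → run C
t=4: ready={A,B,C,F,H} → run C
t=5: ready={A,B,F,G,H} → run F
t=6: ready={A,B,F,G,H} → run F
t=7: ready={A,B,F,G,H} → run F
t=8: ready={A,B,F,G,H} → run F
t=9: ready={A,B,F,G,H} → run F
t=10: ready={A,B,F,G,H} → run F
t=11: ready={A,B,F,G,H} → run F
t=12: ready={A,B,F,G,H} → run F
t=13: ready={A,B,G,H} → run H
t=14: ready={A,B,G,H} → run H
t=15: ready={A,B,G,H} → run H
t=16: ready={A,B,G,H} → run H
t=17: ready={A,B,G,H} → run H
t=18: ready={A,B,G,H} → run H
t=19: ready={A,B,G,H} → run H
t=20: ready={A,B,G,H} → run H
t=21: ready={A,B,G} → run A
t=22: ready={A,B,G} → run A
t=23: ready={A,B,G} → run A
t=24: ready={A,B,G} → run A
t=25: ready={A,B,G} → run A
t=26: ready={A,B,G} → run A
t=27: ready={B,G} → run B
t=28: ready={B,G} → run B
t=29: ready={B,G} → run B
t=30: ready={B,G} → run B
t=31: ready={G} → run G
t=32: ready={G} → run G
t=33: ready={G} → run G
t=34: ready={G} → run G
t=35: ready={G} → run G
t=36: ready={G} → run G
t=37: ready={G} → run G
t=38: (idle)
t=39: (idle)
t=40: (idle)
t=41: (idle)
t=42: (idle)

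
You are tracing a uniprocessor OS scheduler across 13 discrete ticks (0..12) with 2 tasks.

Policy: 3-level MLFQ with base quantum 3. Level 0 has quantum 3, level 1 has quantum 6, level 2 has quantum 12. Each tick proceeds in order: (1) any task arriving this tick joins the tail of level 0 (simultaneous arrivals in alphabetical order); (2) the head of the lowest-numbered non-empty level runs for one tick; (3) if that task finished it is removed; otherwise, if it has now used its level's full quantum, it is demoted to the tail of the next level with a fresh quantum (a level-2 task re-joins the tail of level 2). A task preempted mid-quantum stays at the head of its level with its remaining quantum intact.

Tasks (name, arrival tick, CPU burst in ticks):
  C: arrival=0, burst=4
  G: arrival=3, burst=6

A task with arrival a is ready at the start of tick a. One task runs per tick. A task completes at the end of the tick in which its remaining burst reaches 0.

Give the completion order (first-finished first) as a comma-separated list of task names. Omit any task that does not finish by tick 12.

t=0: L0/L1/L2 = C/-/- → run C
t=1: L0/L1/L2 = C/-/- → run C
t=2: L0/L1/L2 = C/-/- → run C
t=3: L0/L1/L2 = G/C/- → run G
t=4: L0/L1/L2 = G/C/- → run G
t=5: L0/L1/L2 = G/C/- → run G
t=6: L0/L1/L2 = -/CG/- → run C
t=7: L0/L1/L2 = -/G/- → run G
t=8: L0/L1/L2 = -/G/- → run G
t=9: L0/L1/L2 = -/G/- → run G
t=10: (idle)
t=11: (idle)
t=12: (idle)

completion order = C, G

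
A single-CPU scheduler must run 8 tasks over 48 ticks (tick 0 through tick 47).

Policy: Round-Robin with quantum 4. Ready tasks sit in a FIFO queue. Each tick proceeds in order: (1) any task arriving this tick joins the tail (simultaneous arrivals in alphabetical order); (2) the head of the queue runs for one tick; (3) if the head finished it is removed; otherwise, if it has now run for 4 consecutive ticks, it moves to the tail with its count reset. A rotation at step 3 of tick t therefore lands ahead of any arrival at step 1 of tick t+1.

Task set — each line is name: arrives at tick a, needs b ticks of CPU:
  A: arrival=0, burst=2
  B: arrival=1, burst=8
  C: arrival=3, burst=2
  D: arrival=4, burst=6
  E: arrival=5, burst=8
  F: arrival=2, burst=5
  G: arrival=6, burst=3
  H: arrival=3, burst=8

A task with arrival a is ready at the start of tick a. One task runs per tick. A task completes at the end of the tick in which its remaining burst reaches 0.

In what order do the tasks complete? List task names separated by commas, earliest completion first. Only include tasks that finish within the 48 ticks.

t=0: queue=[A] q_used=0 → run A
t=1: queue=[A,B] q_used=1 → run A
t=2: queue=[B,F] q_used=0 → run B
t=3: queue=[B,F,C,H] q_used=1 → run B
t=4: queue=[B,F,C,H,D] q_used=2 → run B
t=5: queue=[B,F,C,H,D,E] q_used=3 → run B
t=6: queue=[F,C,H,D,E,B,G] q_used=0 → run F
t=7: queue=[F,C,H,D,E,B,G] q_used=1 → run F
t=8: queue=[F,C,H,D,E,B,G] q_used=2 → run F
t=9: queue=[F,C,H,D,E,B,G] q_used=3 → run F
t=10: queue=[C,H,D,E,B,G,F] q_used=0 → run C
t=11: queue=[C,H,D,E,B,G,F] q_used=1 → run C
t=12: queue=[H,D,E,B,G,F] q_used=0 → run H
t=13: queue=[H,D,E,B,G,F] q_used=1 → run H
t=14: queue=[H,D,E,B,G,F] q_used=2 → run H
t=15: queue=[H,D,E,B,G,F] q_used=3 → run H
t=16: queue=[D,E,B,G,F,H] q_used=0 → run D
t=17: queue=[D,E,B,G,F,H] q_used=1 → run D
t=18: queue=[D,E,B,G,F,H] q_used=2 → run D
t=19: queue=[D,E,B,G,F,H] q_used=3 → run D
t=20: queue=[E,B,G,F,H,D] q_used=0 → run E
t=21: queue=[E,B,G,F,H,D] q_used=1 → run E
t=22: queue=[E,B,G,F,H,D] q_used=2 → run E
t=23: queue=[E,B,G,F,H,D] q_used=3 → run E
t=24: queue=[B,G,F,H,D,E] q_used=0 → run B
t=25: queue=[B,G,F,H,D,E] q_used=1 → run B
t=26: queue=[B,G,F,H,D,E] q_used=2 → run B
t=27: queue=[B,G,F,H,D,E] q_used=3 → run B
t=28: queue=[G,F,H,D,E] q_used=0 → run G
t=29: queue=[G,F,H,D,E] q_used=1 → run G
t=30: queue=[G,F,H,D,E] q_used=2 → run G
t=31: queue=[F,H,D,E] q_used=0 → run F
t=32: queue=[H,D,E] q_used=0 → run H
t=33: queue=[H,D,E] q_used=1 → run H
t=34: queue=[H,D,E] q_used=2 → run H
t=35: queue=[H,D,E] q_used=3 → run H
t=36: queue=[D,E] q_used=0 → run D
t=37: queue=[D,E] q_used=1 → run D
t=38: queue=[E] q_used=0 → run E
t=39: queue=[E] q_used=1 → run E
t=40: queue=[E] q_used=2 → run E
t=41: queue=[E] q_used=3 → run E
t=42: (idle)
t=43: (idle)
t=44: (idle)
t=45: (idle)
t=46: (idle)
t=47: (idle)

completion order = A, C, B, G, F, H, D, E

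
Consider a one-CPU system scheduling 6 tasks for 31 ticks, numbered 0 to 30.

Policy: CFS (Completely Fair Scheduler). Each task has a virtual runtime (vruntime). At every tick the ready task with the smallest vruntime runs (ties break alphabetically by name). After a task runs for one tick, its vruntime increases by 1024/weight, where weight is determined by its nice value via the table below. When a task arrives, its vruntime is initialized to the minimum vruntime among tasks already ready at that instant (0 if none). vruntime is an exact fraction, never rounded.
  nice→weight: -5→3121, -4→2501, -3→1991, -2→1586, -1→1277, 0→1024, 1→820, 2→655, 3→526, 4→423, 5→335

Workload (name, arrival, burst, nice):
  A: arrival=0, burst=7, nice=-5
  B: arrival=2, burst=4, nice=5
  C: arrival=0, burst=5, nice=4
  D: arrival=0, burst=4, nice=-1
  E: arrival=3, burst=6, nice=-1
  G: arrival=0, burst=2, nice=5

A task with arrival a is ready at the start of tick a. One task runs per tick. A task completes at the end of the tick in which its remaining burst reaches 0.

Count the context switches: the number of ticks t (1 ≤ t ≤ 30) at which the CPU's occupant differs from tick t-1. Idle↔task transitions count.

context switches = 24

t=0: vr[A=0 C=0 D=0 G=0] → run A
t=1: vr[A=1024/3121 C=0 D=0 G=0] → run C
t=2: vr[A=1024/3121 B=0 C=1024/423 D=0 G=0] → run B
t=3: vr[A=1024/3121 B=1024/335 C=1024/423 D=0 E=0 G=0] → run D
t=4: vr[A=1024/3121 B=1024/335 C=1024/423 D=1024/1277 E=0 G=0] → run E
t=5: vr[A=1024/3121 B=1024/335 C=1024/423 D=1024/1277 E=1024/1277 G=0] → run G
t=6: vr[A=1024/3121 B=1024/335 C=1024/423 D=1024/1277 E=1024/1277 G=1024/335] → run A
t=7: vr[A=2048/3121 B=1024/335 C=1024/423 D=1024/1277 E=1024/1277 G=1024/335] → run A
t=8: vr[A=3072/3121 B=1024/335 C=1024/423 D=1024/1277 E=1024/1277 G=1024/335] → run D
t=9: vr[A=3072/3121 B=1024/335 C=1024/423 D=2048/1277 E=1024/1277 G=1024/335] → run E
t=10: vr[A=3072/3121 B=1024/335 C=1024/423 D=2048/1277 E=2048/1277 G=1024/335] → run A
t=11: vr[A=4096/3121 B=1024/335 C=1024/423 D=2048/1277 E=2048/1277 G=1024/335] → run A
t=12: vr[A=5120/3121 B=1024/335 C=1024/423 D=2048/1277 E=2048/1277 G=1024/335] → run D
t=13: vr[A=5120/3121 B=1024/335 C=1024/423 D=3072/1277 E=2048/1277 G=1024/335] → run E
t=14: vr[A=5120/3121 B=1024/335 C=1024/423 D=3072/1277 E=3072/1277 G=1024/335] → run A
t=15: vr[A=6144/3121 B=1024/335 C=1024/423 D=3072/1277 E=3072/1277 G=1024/335] → run A
t=16: vr[B=1024/335 C=1024/423 D=3072/1277 E=3072/1277 G=1024/335] → run D
t=17: vr[B=1024/335 C=1024/423 E=3072/1277 G=1024/335] → run E
t=18: vr[B=1024/335 C=1024/423 E=4096/1277 G=1024/335] → run C
t=19: vr[B=1024/335 C=2048/423 E=4096/1277 G=1024/335] → run B
t=20: vr[B=2048/335 C=2048/423 E=4096/1277 G=1024/335] → run G
t=21: vr[B=2048/335 C=2048/423 E=4096/1277] → run E
t=22: vr[B=2048/335 C=2048/423 E=5120/1277] → run E
t=23: vr[B=2048/335 C=2048/423] → run C
t=24: vr[B=2048/335 C=1024/141] → run B
t=25: vr[B=3072/335 C=1024/141] → run C
t=26: vr[B=3072/335 C=4096/423] → run B
t=27: vr[C=4096/423] → run C
t=28: (idle)
t=29: (idle)
t=30: (idle)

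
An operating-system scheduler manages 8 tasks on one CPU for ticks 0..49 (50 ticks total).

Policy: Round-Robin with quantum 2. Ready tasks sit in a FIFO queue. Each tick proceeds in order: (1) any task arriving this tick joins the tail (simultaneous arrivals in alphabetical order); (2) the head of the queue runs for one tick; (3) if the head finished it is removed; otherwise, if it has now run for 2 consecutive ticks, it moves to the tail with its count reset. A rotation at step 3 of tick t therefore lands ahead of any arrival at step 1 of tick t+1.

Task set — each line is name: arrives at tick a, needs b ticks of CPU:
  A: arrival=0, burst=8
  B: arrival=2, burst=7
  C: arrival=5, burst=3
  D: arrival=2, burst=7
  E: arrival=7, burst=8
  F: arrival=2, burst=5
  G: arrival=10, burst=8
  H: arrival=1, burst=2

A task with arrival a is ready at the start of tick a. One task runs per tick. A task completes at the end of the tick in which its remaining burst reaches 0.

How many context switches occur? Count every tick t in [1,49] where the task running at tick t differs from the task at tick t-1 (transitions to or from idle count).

t=0: queue=[A] q_used=0 → run A
t=1: queue=[A,H] q_used=1 → run A
t=2: queue=[H,A,B,D,F] q_used=0 → run H
t=3: queue=[H,A,B,D,F] q_used=1 → run H
t=4: queue=[A,B,D,F] q_used=0 → run A
t=5: queue=[A,B,D,F,C] q_used=1 → run A
t=6: queue=[B,D,F,C,A] q_used=0 → run B
t=7: queue=[B,D,F,C,A,E] q_used=1 → run B
t=8: queue=[D,F,C,A,E,B] q_used=0 → run D
t=9: queue=[D,F,C,A,E,B] q_used=1 → run D
t=10: queue=[F,C,A,E,B,D,G] q_used=0 → run F
t=11: queue=[F,C,A,E,B,D,G] q_used=1 → run F
t=12: queue=[C,A,E,B,D,G,F] q_used=0 → run C
t=13: queue=[C,A,E,B,D,G,F] q_used=1 → run C
t=14: queue=[A,E,B,D,G,F,C] q_used=0 → run A
t=15: queue=[A,E,B,D,G,F,C] q_used=1 → run A
t=16: queue=[E,B,D,G,F,C,A] q_used=0 → run E
t=17: queue=[E,B,D,G,F,C,A] q_used=1 → run E
t=18: queue=[B,D,G,F,C,A,E] q_used=0 → run B
t=19: queue=[B,D,G,F,C,A,E] q_used=1 → run B
t=20: queue=[D,G,F,C,A,E,B] q_used=0 → run D
t=21: queue=[D,G,F,C,A,E,B] q_used=1 → run D
t=22: queue=[G,F,C,A,E,B,D] q_used=0 → run G
t=23: queue=[G,F,C,A,E,B,D] q_used=1 → run G
t=24: queue=[F,C,A,E,B,D,G] q_used=0 → run F
t=25: queue=[F,C,A,E,B,D,G] q_used=1 → run F
t=26: queue=[C,A,E,B,D,G,F] q_used=0 → run C
t=27: queue=[A,E,B,D,G,F] q_used=0 → run A
t=28: queue=[A,E,B,D,G,F] q_used=1 → run A
t=29: queue=[E,B,D,G,F] q_used=0 → run E
t=30: queue=[E,B,D,G,F] q_used=1 → run E
t=31: queue=[B,D,G,F,E] q_used=0 → run B
t=32: queue=[B,D,G,F,E] q_used=1 → run B
t=33: queue=[D,G,F,E,B] q_used=0 → run D
t=34: queue=[D,G,F,E,B] q_used=1 → run D
t=35: queue=[G,F,E,B,D] q_used=0 → run G
t=36: queue=[G,F,E,B,D] q_used=1 → run G
t=37: queue=[F,E,B,D,G] q_used=0 → run F
t=38: queue=[E,B,D,G] q_used=0 → run E
t=39: queue=[E,B,D,G] q_used=1 → run E
t=40: queue=[B,D,G,E] q_used=0 → run B
t=41: queue=[D,G,E] q_used=0 → run D
t=42: queue=[G,E] q_used=0 → run G
t=43: queue=[G,E] q_used=1 → run G
t=44: queue=[E,G] q_used=0 → run E
t=45: queue=[E,G] q_used=1 → run E
t=46: queue=[G] q_used=0 → run G
t=47: queue=[G] q_used=1 → run G
t=48: (idle)
t=49: (idle)

context switches = 26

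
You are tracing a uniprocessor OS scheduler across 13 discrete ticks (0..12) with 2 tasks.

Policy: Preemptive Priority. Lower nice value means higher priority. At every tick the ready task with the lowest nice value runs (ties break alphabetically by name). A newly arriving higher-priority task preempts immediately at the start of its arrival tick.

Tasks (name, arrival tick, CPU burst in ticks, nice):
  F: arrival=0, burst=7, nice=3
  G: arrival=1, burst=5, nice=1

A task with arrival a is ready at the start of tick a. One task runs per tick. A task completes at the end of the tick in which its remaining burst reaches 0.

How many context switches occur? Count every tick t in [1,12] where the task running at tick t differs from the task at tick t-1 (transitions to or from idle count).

context switches = 3

t=0: ready={F} → run F
t=1: ready={F,G} → run G
t=2: ready={F,G} → run G
t=3: ready={F,G} → run G
t=4: ready={F,G} → run G
t=5: ready={F,G} → run G
t=6: ready={F} → run F
t=7: ready={F} → run F
t=8: ready={F} → run F
t=9: ready={F} → run F
t=10: ready={F} → run F
t=11: ready={F} → run F
t=12: (idle)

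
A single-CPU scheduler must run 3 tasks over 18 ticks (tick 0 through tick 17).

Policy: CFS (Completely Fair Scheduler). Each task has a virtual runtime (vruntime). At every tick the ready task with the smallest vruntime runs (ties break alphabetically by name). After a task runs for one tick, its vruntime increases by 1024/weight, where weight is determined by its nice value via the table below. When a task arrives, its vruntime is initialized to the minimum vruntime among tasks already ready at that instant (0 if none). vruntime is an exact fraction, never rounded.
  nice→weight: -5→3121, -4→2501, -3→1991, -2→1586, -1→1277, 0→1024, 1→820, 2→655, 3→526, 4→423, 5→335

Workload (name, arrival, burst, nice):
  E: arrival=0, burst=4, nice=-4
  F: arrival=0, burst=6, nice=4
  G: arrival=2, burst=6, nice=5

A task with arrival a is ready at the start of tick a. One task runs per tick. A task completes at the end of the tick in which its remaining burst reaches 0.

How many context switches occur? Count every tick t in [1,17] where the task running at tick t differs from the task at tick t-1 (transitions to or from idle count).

context switches = 13

t=0: vr[E=0 F=0] → run E
t=1: vr[E=1024/2501 F=0] → run F
t=2: vr[E=1024/2501 F=1024/423 G=1024/2501] → run E
t=3: vr[E=2048/2501 F=1024/423 G=1024/2501] → run G
t=4: vr[E=2048/2501 F=1024/423 G=2904064/837835] → run E
t=5: vr[E=3072/2501 F=1024/423 G=2904064/837835] → run E
t=6: vr[F=1024/423 G=2904064/837835] → run F
t=7: vr[F=2048/423 G=2904064/837835] → run G
t=8: vr[F=2048/423 G=5465088/837835] → run F
t=9: vr[F=1024/141 G=5465088/837835] → run G
t=10: vr[F=1024/141 G=8026112/837835] → run F
t=11: vr[F=4096/423 G=8026112/837835] → run G
t=12: vr[F=4096/423 G=10587136/837835] → run F
t=13: vr[F=5120/423 G=10587136/837835] → run F
t=14: vr[G=10587136/837835] → run G
t=15: vr[G=2629632/167567] → run G
t=16: (idle)
t=17: (idle)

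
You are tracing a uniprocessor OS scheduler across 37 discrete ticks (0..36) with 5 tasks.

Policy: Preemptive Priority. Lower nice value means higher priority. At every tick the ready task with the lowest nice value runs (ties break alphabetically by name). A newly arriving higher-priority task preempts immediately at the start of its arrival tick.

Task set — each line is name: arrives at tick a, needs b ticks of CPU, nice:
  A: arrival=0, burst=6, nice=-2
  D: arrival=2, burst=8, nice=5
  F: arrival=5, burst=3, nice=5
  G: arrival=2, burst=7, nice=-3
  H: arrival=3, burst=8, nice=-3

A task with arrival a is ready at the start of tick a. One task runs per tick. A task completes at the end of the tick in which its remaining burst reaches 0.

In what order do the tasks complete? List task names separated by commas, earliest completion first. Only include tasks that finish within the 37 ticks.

t=0: ready={A} → run A
t=1: ready={A} → run A
t=2: ready={A,D,G} → run G
t=3: ready={A,D,G,H} → run G
t=4: ready={A,D,G,H} → run G
t=5: ready={A,D,F,G,H} → run G
t=6: ready={A,D,F,G,H} → run G
t=7: ready={A,D,F,G,H} → run G
t=8: ready={A,D,F,G,H} → run G
t=9: ready={A,D,F,H} → run H
t=10: ready={A,D,F,H} → run H
t=11: ready={A,D,F,H} → run H
t=12: ready={A,D,F,H} → run H
t=13: ready={A,D,F,H} → run H
t=14: ready={A,D,F,H} → run H
t=15: ready={A,D,F,H} → run H
t=16: ready={A,D,F,H} → run H
t=17: ready={A,D,F} → run A
t=18: ready={A,D,F} → run A
t=19: ready={A,D,F} → run A
t=20: ready={A,D,F} → run A
t=21: ready={D,F} → run D
t=22: ready={D,F} → run D
t=23: ready={D,F} → run D
t=24: ready={D,F} → run D
t=25: ready={D,F} → run D
t=26: ready={D,F} → run D
t=27: ready={D,F} → run D
t=28: ready={D,F} → run D
t=29: ready={F} → run F
t=30: ready={F} → run F
t=31: ready={F} → run F
t=32: (idle)
t=33: (idle)
t=34: (idle)
t=35: (idle)
t=36: (idle)

completion order = G, H, A, D, F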